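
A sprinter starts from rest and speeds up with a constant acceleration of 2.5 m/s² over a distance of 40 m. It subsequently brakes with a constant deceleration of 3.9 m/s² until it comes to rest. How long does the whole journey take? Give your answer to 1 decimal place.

Phase 1 (accelerating): v₀ = 0 m/s, a = 2.5 m/s².
v² = v₀² + 2aΔx = 0² + 2·2.5·40 = 200 → v = 14.1 m/s
t = (v − v₀)/a = (14.1 − 0)/2.5 = 5.66 s

Phase 2 (decelerating): v₀ = 14.1 m/s, a = -3.9 m/s².
v = v₀ + at → t = (0 − 14.1) / -3.9 = 3.63 s
v² = v₀² + 2aΔx → Δx = (0² − 14.1²)/(2·-3.9) = 25.6 m
Total time = 5.66 + 3.63 = 9.28 s

9.3 s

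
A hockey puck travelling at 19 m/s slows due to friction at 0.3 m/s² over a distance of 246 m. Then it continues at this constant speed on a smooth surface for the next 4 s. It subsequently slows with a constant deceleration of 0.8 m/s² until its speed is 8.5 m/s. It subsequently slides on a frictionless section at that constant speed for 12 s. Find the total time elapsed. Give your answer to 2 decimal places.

38.27 s

Phase 1 (decelerating): v₀ = 19.0 m/s, a = -0.3 m/s².
v² = v₀² + 2aΔx = 19.0² + 2·-0.3·246 = 213 → v = 14.6 m/s
t = (v − v₀)/a = (14.6 − 19.0)/-0.3 = 14.6 s

Phase 2 (constant speed): v₀ = 14.6 m/s, a = 0 m/s².
v = v₀ + at = 14.6 + (0)(4) = 14.6 m/s
Δx = v₀t + ½at² = 14.6·4 + 0.5·0·4² = 58.4 m

Phase 3 (decelerating): v₀ = 14.6 m/s, a = -0.8 m/s².
v = v₀ + at → t = (8.5 − 14.6) / -0.8 = 7.64 s
v² = v₀² + 2aΔx → Δx = (8.5² − 14.6²)/(2·-0.8) = 88.2 m

Phase 4 (constant speed): v₀ = 8.50 m/s, a = 0 m/s².
v = v₀ + at = 8.50 + (0)(12) = 8.50 m/s
Δx = v₀t + ½at² = 8.50·12 + 0.5·0·12² = 102 m
Total time = 14.6 + 4.00 + 7.64 + 12.0 = 38.3 s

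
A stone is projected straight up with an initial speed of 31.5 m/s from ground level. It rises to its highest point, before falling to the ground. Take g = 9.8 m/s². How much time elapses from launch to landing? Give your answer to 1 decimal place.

Phase 1 (rising): v₀ = 31.5 m/s, a = -9.8 m/s².
v = v₀ + at → t = (0 − 31.5) / -9.8 = 3.21 s
v² = v₀² + 2aΔx → Δx = (0² − 31.5²)/(2·-9.8) = 50.6 m

Phase 2 (falling): v₀ = 0 m/s, a = -9.8 m/s².
Falls 50.6 m from rest: t = √(2·50.6/9.8) = 3.21 s; v = g·t = 31.5 m/s.
Total time = 3.21 + 3.21 = 6.43 s

6.4 s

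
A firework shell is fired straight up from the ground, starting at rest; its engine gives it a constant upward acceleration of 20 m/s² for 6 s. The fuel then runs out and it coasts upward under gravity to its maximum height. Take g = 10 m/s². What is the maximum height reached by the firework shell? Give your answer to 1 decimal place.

1080.0 m

Phase 1 (powered ascent): v₀ = 0 m/s, a = 20 m/s².
v = v₀ + at = 0 + (20)(6) = 120 m/s
Δx = v₀t + ½at² = 0·6 + 0.5·20·6² = 360 m

Phase 2 (coasting upward): v₀ = 120 m/s, a = -10 m/s².
v = v₀ + at → t = (0 − 120) / -10 = 12.0 s
v² = v₀² + 2aΔx → Δx = (0² − 120²)/(2·-10) = 720 m
Maximum height = 360 + 720 = 1080 m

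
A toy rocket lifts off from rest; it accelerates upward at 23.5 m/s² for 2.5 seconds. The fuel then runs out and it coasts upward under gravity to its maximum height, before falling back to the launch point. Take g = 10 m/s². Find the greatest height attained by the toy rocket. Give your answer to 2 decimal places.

246.02 m

Phase 1 (powered ascent): v₀ = 0 m/s, a = 23.5 m/s².
v = v₀ + at = 0 + (23.5)(2.5) = 58.8 m/s
Δx = v₀t + ½at² = 0·2.5 + 0.5·23.5·2.5² = 73.4 m

Phase 2 (coasting upward): v₀ = 58.8 m/s, a = -10 m/s².
v = v₀ + at → t = (0 − 58.8) / -10 = 5.88 s
v² = v₀² + 2aΔx → Δx = (0² − 58.8²)/(2·-10) = 173 m
Maximum height = 73.4 + 173 = 246 m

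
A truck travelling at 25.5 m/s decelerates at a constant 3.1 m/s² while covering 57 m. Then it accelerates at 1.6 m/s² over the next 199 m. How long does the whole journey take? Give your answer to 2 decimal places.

Phase 1 (decelerating): v₀ = 25.5 m/s, a = -3.1 m/s².
v² = v₀² + 2aΔx = 25.5² + 2·-3.1·57 = 297 → v = 17.2 m/s
t = (v − v₀)/a = (17.2 − 25.5)/-3.1 = 2.67 s

Phase 2 (accelerating): v₀ = 17.2 m/s, a = 1.6 m/s².
v² = v₀² + 2aΔx = 17.2² + 2·1.6·199 = 934 → v = 30.6 m/s
t = (v − v₀)/a = (30.6 − 17.2)/1.6 = 8.33 s
Total time = 2.67 + 8.33 = 11.0 s

11.00 s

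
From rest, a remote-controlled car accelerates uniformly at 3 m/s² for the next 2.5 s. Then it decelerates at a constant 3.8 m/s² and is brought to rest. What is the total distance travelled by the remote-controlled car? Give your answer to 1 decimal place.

Phase 1 (accelerating): v₀ = 0 m/s, a = 3 m/s².
v = v₀ + at = 0 + (3)(2.5) = 7.50 m/s
Δx = v₀t + ½at² = 0·2.5 + 0.5·3·2.5² = 9.38 m

Phase 2 (decelerating): v₀ = 7.50 m/s, a = -3.8 m/s².
v = v₀ + at → t = (0 − 7.50) / -3.8 = 1.97 s
v² = v₀² + 2aΔx → Δx = (0² − 7.50²)/(2·-3.8) = 7.40 m
Total distance = 9.38 + 7.40 = 16.8 m

16.8 m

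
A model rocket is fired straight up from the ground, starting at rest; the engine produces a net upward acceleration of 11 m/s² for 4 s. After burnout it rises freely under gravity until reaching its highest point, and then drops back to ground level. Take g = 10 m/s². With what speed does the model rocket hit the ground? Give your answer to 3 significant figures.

Phase 1 (powered ascent): v₀ = 0 m/s, a = 11 m/s².
v = v₀ + at = 0 + (11)(4) = 44.0 m/s
Δx = v₀t + ½at² = 0·4 + 0.5·11·4² = 88.0 m

Phase 2 (coasting upward): v₀ = 44.0 m/s, a = -10 m/s².
v = v₀ + at → t = (0 − 44.0) / -10 = 4.40 s
v² = v₀² + 2aΔx → Δx = (0² − 44.0²)/(2·-10) = 96.8 m

Phase 3 (free fall): v₀ = 0 m/s, a = -10 m/s².
Falls 185 m from rest: t = √(2·185/10) = 6.08 s; v = g·t = 60.8 m/s.
Impact speed = 60.8 m/s

60.8 m/s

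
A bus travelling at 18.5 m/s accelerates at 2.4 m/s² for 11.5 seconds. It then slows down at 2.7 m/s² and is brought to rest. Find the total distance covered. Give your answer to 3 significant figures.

765 m

Phase 1 (accelerating): v₀ = 18.5 m/s, a = 2.4 m/s².
v = v₀ + at = 18.5 + (2.4)(11.5) = 46.1 m/s
Δx = v₀t + ½at² = 18.5·11.5 + 0.5·2.4·11.5² = 371 m

Phase 2 (decelerating): v₀ = 46.1 m/s, a = -2.7 m/s².
v = v₀ + at → t = (0 − 46.1) / -2.7 = 17.1 s
v² = v₀² + 2aΔx → Δx = (0² − 46.1²)/(2·-2.7) = 394 m
Total distance = 371 + 394 = 765 m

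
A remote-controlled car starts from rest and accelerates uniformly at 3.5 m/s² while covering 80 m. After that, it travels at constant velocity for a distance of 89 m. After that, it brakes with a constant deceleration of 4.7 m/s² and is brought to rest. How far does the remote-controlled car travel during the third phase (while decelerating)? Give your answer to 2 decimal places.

59.57 m

Phase 1 (accelerating): v₀ = 0 m/s, a = 3.5 m/s².
v² = v₀² + 2aΔx = 0² + 2·3.5·80 = 560 → v = 23.7 m/s
t = (v − v₀)/a = (23.7 − 0)/3.5 = 6.76 s

Phase 2 (constant speed): v₀ = 23.7 m/s, a = 0 m/s².
Constant speed: t = d/v = 89/23.7 = 3.76 s

Phase 3 (decelerating): v₀ = 23.7 m/s, a = -4.7 m/s².
v = v₀ + at → t = (0 − 23.7) / -4.7 = 5.03 s
v² = v₀² + 2aΔx → Δx = (0² − 23.7²)/(2·-4.7) = 59.6 m
Distance in phase 3 = 59.6 m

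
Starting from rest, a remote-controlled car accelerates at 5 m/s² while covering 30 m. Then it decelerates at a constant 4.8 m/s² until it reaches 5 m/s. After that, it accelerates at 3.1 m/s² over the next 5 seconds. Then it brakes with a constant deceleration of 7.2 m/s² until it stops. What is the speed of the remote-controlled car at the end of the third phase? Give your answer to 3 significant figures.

20.5 m/s

Phase 1 (accelerating): v₀ = 0 m/s, a = 5 m/s².
v² = v₀² + 2aΔx = 0² + 2·5·30 = 300 → v = 17.3 m/s
t = (v − v₀)/a = (17.3 − 0)/5 = 3.46 s

Phase 2 (decelerating): v₀ = 17.3 m/s, a = -4.8 m/s².
v = v₀ + at → t = (5 − 17.3) / -4.8 = 2.57 s
v² = v₀² + 2aΔx → Δx = (5² − 17.3²)/(2·-4.8) = 28.6 m

Phase 3 (accelerating): v₀ = 5.00 m/s, a = 3.1 m/s².
v = v₀ + at = 5.00 + (3.1)(5) = 20.5 m/s
Δx = v₀t + ½at² = 5.00·5 + 0.5·3.1·5² = 63.8 m
Speed at end of phase 3 = 20.5 m/s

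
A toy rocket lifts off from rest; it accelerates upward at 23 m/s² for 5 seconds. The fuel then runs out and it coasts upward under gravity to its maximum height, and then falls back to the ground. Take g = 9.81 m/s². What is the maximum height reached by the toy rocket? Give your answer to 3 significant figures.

Phase 1 (powered ascent): v₀ = 0 m/s, a = 23 m/s².
v = v₀ + at = 0 + (23)(5) = 115 m/s
Δx = v₀t + ½at² = 0·5 + 0.5·23·5² = 288 m

Phase 2 (coasting upward): v₀ = 115 m/s, a = -9.81 m/s².
v = v₀ + at → t = (0 − 115) / -9.81 = 11.7 s
v² = v₀² + 2aΔx → Δx = (0² − 115²)/(2·-9.81) = 674 m
Maximum height = 288 + 674 = 962 m

962 m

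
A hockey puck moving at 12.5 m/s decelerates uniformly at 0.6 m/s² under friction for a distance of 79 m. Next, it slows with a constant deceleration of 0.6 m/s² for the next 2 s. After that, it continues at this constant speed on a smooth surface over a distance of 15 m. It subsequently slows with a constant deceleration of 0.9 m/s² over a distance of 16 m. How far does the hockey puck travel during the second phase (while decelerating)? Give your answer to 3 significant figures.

Phase 1 (decelerating): v₀ = 12.5 m/s, a = -0.6 m/s².
v² = v₀² + 2aΔx = 12.5² + 2·-0.6·79 = 61.5 → v = 7.84 m/s
t = (v − v₀)/a = (7.84 − 12.5)/-0.6 = 7.77 s

Phase 2 (decelerating): v₀ = 7.84 m/s, a = -0.6 m/s².
v = v₀ + at = 7.84 + (-0.6)(2) = 6.64 m/s
Δx = v₀t + ½at² = 7.84·2 + 0.5·-0.6·2² = 14.5 m
Distance in phase 2 = 14.5 m

14.5 m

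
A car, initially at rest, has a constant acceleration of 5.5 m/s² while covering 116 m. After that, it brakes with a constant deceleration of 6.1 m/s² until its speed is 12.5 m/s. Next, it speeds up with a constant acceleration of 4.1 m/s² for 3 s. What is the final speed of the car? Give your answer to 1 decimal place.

24.8 m/s

Phase 1 (accelerating): v₀ = 0 m/s, a = 5.5 m/s².
v² = v₀² + 2aΔx = 0² + 2·5.5·116 = 1280 → v = 35.7 m/s
t = (v − v₀)/a = (35.7 − 0)/5.5 = 6.49 s

Phase 2 (decelerating): v₀ = 35.7 m/s, a = -6.1 m/s².
v = v₀ + at → t = (12.5 − 35.7) / -6.1 = 3.81 s
v² = v₀² + 2aΔx → Δx = (12.5² − 35.7²)/(2·-6.1) = 91.8 m

Phase 3 (accelerating): v₀ = 12.5 m/s, a = 4.1 m/s².
v = v₀ + at = 12.5 + (4.1)(3) = 24.8 m/s
Δx = v₀t + ½at² = 12.5·3 + 0.5·4.1·3² = 56.0 m
Final speed = 24.8 m/s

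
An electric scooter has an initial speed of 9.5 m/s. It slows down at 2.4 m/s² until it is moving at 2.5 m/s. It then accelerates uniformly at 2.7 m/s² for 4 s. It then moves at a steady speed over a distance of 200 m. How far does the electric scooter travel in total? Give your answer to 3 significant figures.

Phase 1 (decelerating): v₀ = 9.50 m/s, a = -2.4 m/s².
v = v₀ + at → t = (2.5 − 9.50) / -2.4 = 2.92 s
v² = v₀² + 2aΔx → Δx = (2.5² − 9.50²)/(2·-2.4) = 17.5 m

Phase 2 (accelerating): v₀ = 2.50 m/s, a = 2.7 m/s².
v = v₀ + at = 2.50 + (2.7)(4) = 13.3 m/s
Δx = v₀t + ½at² = 2.50·4 + 0.5·2.7·4² = 31.6 m

Phase 3 (constant speed): v₀ = 13.3 m/s, a = 0 m/s².
Constant speed: t = d/v = 200/13.3 = 15.0 s
Total distance = 17.5 + 31.6 + 200 = 249 m

249 m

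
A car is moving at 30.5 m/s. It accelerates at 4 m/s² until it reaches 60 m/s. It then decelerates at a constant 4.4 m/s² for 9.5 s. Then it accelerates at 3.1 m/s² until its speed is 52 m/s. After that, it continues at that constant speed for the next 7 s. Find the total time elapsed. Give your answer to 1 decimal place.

34.8 s

Phase 1 (accelerating): v₀ = 30.5 m/s, a = 4 m/s².
v = v₀ + at → t = (60 − 30.5) / 4 = 7.38 s
v² = v₀² + 2aΔx → Δx = (60² − 30.5²)/(2·4) = 334 m

Phase 2 (decelerating): v₀ = 60.0 m/s, a = -4.4 m/s².
v = v₀ + at = 60.0 + (-4.4)(9.5) = 18.2 m/s
Δx = v₀t + ½at² = 60.0·9.5 + 0.5·-4.4·9.5² = 371 m

Phase 3 (accelerating): v₀ = 18.2 m/s, a = 3.1 m/s².
v = v₀ + at → t = (52 − 18.2) / 3.1 = 10.9 s
v² = v₀² + 2aΔx → Δx = (52² − 18.2²)/(2·3.1) = 383 m

Phase 4 (constant speed): v₀ = 52.0 m/s, a = 0 m/s².
v = v₀ + at = 52.0 + (0)(7) = 52.0 m/s
Δx = v₀t + ½at² = 52.0·7 + 0.5·0·7² = 364 m
Total time = 7.38 + 9.50 + 10.9 + 7.00 = 34.8 s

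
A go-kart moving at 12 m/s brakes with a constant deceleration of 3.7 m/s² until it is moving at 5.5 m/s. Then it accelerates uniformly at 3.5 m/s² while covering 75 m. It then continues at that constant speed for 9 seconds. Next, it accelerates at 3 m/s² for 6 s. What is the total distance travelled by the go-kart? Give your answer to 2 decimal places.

Phase 1 (decelerating): v₀ = 12.0 m/s, a = -3.7 m/s².
v = v₀ + at → t = (5.5 − 12.0) / -3.7 = 1.76 s
v² = v₀² + 2aΔx → Δx = (5.5² − 12.0²)/(2·-3.7) = 15.4 m

Phase 2 (accelerating): v₀ = 5.50 m/s, a = 3.5 m/s².
v² = v₀² + 2aΔx = 5.50² + 2·3.5·75 = 555 → v = 23.6 m/s
t = (v − v₀)/a = (23.6 − 5.50)/3.5 = 5.16 s

Phase 3 (constant speed): v₀ = 23.6 m/s, a = 0 m/s².
v = v₀ + at = 23.6 + (0)(9) = 23.6 m/s
Δx = v₀t + ½at² = 23.6·9 + 0.5·0·9² = 212 m

Phase 4 (accelerating): v₀ = 23.6 m/s, a = 3 m/s².
v = v₀ + at = 23.6 + (3)(6) = 41.6 m/s
Δx = v₀t + ½at² = 23.6·6 + 0.5·3·6² = 195 m
Total distance = 15.4 + 75.0 + 212 + 195 = 498 m

497.83 m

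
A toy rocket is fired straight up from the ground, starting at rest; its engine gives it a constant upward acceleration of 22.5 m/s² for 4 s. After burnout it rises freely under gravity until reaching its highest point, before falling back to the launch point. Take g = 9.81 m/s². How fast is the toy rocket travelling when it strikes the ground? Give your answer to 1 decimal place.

Phase 1 (powered ascent): v₀ = 0 m/s, a = 22.5 m/s².
v = v₀ + at = 0 + (22.5)(4) = 90.0 m/s
Δx = v₀t + ½at² = 0·4 + 0.5·22.5·4² = 180 m

Phase 2 (coasting upward): v₀ = 90.0 m/s, a = -9.81 m/s².
v = v₀ + at → t = (0 − 90.0) / -9.81 = 9.17 s
v² = v₀² + 2aΔx → Δx = (0² − 90.0²)/(2·-9.81) = 413 m

Phase 3 (free fall): v₀ = 0 m/s, a = -9.81 m/s².
Falls 593 m from rest: t = √(2·593/9.81) = 11.0 s; v = g·t = 108 m/s.
Impact speed = 108 m/s

107.8 m/s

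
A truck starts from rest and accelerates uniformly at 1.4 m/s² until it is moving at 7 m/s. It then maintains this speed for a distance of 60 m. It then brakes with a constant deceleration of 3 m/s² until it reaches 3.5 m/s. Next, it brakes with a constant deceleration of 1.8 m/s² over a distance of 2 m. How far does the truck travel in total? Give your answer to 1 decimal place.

Phase 1 (accelerating): v₀ = 0 m/s, a = 1.4 m/s².
v = v₀ + at → t = (7 − 0) / 1.4 = 5.00 s
v² = v₀² + 2aΔx → Δx = (7² − 0²)/(2·1.4) = 17.5 m

Phase 2 (constant speed): v₀ = 7.00 m/s, a = 0 m/s².
Constant speed: t = d/v = 60/7.00 = 8.57 s

Phase 3 (decelerating): v₀ = 7.00 m/s, a = -3 m/s².
v = v₀ + at → t = (3.5 − 7.00) / -3 = 1.17 s
v² = v₀² + 2aΔx → Δx = (3.5² − 7.00²)/(2·-3) = 6.12 m

Phase 4 (decelerating): v₀ = 3.50 m/s, a = -1.8 m/s².
v² = v₀² + 2aΔx = 3.50² + 2·-1.8·2 = 5.05 → v = 2.25 m/s
t = (v − v₀)/a = (2.25 − 3.50)/-1.8 = 0.696 s
Total distance = 17.5 + 60.0 + 6.12 + 2.00 = 85.6 m

85.6 m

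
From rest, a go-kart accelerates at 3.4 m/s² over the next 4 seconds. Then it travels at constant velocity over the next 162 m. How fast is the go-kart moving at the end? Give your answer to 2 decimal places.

13.60 m/s

Phase 1 (accelerating): v₀ = 0 m/s, a = 3.4 m/s².
v = v₀ + at = 0 + (3.4)(4) = 13.6 m/s
Δx = v₀t + ½at² = 0·4 + 0.5·3.4·4² = 27.2 m

Phase 2 (constant speed): v₀ = 13.6 m/s, a = 0 m/s².
Constant speed: t = d/v = 162/13.6 = 11.9 s
Final speed = 13.6 m/s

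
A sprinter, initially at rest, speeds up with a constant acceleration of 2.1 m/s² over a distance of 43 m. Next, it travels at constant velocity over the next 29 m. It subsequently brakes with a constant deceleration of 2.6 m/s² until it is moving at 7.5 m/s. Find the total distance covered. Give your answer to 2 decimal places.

95.91 m

Phase 1 (accelerating): v₀ = 0 m/s, a = 2.1 m/s².
v² = v₀² + 2aΔx = 0² + 2·2.1·43 = 181 → v = 13.4 m/s
t = (v − v₀)/a = (13.4 − 0)/2.1 = 6.40 s

Phase 2 (constant speed): v₀ = 13.4 m/s, a = 0 m/s².
Constant speed: t = d/v = 29/13.4 = 2.16 s

Phase 3 (decelerating): v₀ = 13.4 m/s, a = -2.6 m/s².
v = v₀ + at → t = (7.5 − 13.4) / -2.6 = 2.28 s
v² = v₀² + 2aΔx → Δx = (7.5² − 13.4²)/(2·-2.6) = 23.9 m
Total distance = 43.0 + 29.0 + 23.9 = 95.9 m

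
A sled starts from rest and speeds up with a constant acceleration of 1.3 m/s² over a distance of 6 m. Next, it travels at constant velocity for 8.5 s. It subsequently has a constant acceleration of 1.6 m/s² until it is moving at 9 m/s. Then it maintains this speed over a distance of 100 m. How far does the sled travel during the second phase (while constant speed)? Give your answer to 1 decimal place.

Phase 1 (accelerating): v₀ = 0 m/s, a = 1.3 m/s².
v² = v₀² + 2aΔx = 0² + 2·1.3·6 = 15.6 → v = 3.95 m/s
t = (v − v₀)/a = (3.95 − 0)/1.3 = 3.04 s

Phase 2 (constant speed): v₀ = 3.95 m/s, a = 0 m/s².
v = v₀ + at = 3.95 + (0)(8.5) = 3.95 m/s
Δx = v₀t + ½at² = 3.95·8.5 + 0.5·0·8.5² = 33.6 m
Distance in phase 2 = 33.6 m

33.6 m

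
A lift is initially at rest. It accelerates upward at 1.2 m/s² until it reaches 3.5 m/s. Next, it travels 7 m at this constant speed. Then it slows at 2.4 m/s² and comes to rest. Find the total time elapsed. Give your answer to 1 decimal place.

Phase 1 (accelerating): v₀ = 0 m/s, a = 1.2 m/s².
v = v₀ + at → t = (3.5 − 0) / 1.2 = 2.92 s
v² = v₀² + 2aΔx → Δx = (3.5² − 0²)/(2·1.2) = 5.10 m

Phase 2 (constant speed): v₀ = 3.50 m/s, a = 0 m/s².
Constant speed: t = d/v = 7/3.50 = 2.00 s

Phase 3 (decelerating): v₀ = 3.50 m/s, a = -2.4 m/s².
v = v₀ + at → t = (0 − 3.50) / -2.4 = 1.46 s
v² = v₀² + 2aΔx → Δx = (0² − 3.50²)/(2·-2.4) = 2.55 m
Total time = 2.92 + 2.00 + 1.46 = 6.38 s

6.4 s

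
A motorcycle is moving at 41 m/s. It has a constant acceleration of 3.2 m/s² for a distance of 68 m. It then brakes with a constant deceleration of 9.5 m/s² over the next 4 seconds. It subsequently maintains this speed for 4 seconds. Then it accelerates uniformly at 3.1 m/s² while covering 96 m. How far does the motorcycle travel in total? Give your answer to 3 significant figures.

Phase 1 (accelerating): v₀ = 41.0 m/s, a = 3.2 m/s².
v² = v₀² + 2aΔx = 41.0² + 2·3.2·68 = 2120 → v = 46.0 m/s
t = (v − v₀)/a = (46.0 − 41.0)/3.2 = 1.56 s

Phase 2 (decelerating): v₀ = 46.0 m/s, a = -9.5 m/s².
v = v₀ + at = 46.0 + (-9.5)(4) = 8.00 m/s
Δx = v₀t + ½at² = 46.0·4 + 0.5·-9.5·4² = 108 m

Phase 3 (constant speed): v₀ = 8.00 m/s, a = 0 m/s².
v = v₀ + at = 8.00 + (0)(4) = 8.00 m/s
Δx = v₀t + ½at² = 8.00·4 + 0.5·0·4² = 32.0 m

Phase 4 (accelerating): v₀ = 8.00 m/s, a = 3.1 m/s².
v² = v₀² + 2aΔx = 8.00² + 2·3.1·96 = 659 → v = 25.7 m/s
t = (v − v₀)/a = (25.7 − 8.00)/3.1 = 5.70 s
Total distance = 68.0 + 108 + 32.0 + 96.0 = 304 m

304 m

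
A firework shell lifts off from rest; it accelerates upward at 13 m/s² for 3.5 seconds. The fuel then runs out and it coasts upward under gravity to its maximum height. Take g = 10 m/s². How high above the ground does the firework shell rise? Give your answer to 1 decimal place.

Phase 1 (powered ascent): v₀ = 0 m/s, a = 13 m/s².
v = v₀ + at = 0 + (13)(3.5) = 45.5 m/s
Δx = v₀t + ½at² = 0·3.5 + 0.5·13·3.5² = 79.6 m

Phase 2 (coasting upward): v₀ = 45.5 m/s, a = -10 m/s².
v = v₀ + at → t = (0 − 45.5) / -10 = 4.55 s
v² = v₀² + 2aΔx → Δx = (0² − 45.5²)/(2·-10) = 104 m
Maximum height = 79.6 + 104 = 183 m

183.1 m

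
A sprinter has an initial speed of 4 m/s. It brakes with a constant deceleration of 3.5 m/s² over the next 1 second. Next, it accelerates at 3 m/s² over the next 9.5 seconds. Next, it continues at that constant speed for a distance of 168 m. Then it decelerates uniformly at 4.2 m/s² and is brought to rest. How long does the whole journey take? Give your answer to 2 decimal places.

Phase 1 (decelerating): v₀ = 4.00 m/s, a = -3.5 m/s².
v = v₀ + at = 4.00 + (-3.5)(1) = 0.500 m/s
Δx = v₀t + ½at² = 4.00·1 + 0.5·-3.5·1² = 2.25 m

Phase 2 (accelerating): v₀ = 0.500 m/s, a = 3 m/s².
v = v₀ + at = 0.500 + (3)(9.5) = 29.0 m/s
Δx = v₀t + ½at² = 0.500·9.5 + 0.5·3·9.5² = 140 m

Phase 3 (constant speed): v₀ = 29.0 m/s, a = 0 m/s².
Constant speed: t = d/v = 168/29.0 = 5.79 s

Phase 4 (decelerating): v₀ = 29.0 m/s, a = -4.2 m/s².
v = v₀ + at → t = (0 − 29.0) / -4.2 = 6.90 s
v² = v₀² + 2aΔx → Δx = (0² − 29.0²)/(2·-4.2) = 100 m
Total time = 1.00 + 9.50 + 5.79 + 6.90 = 23.2 s

23.20 s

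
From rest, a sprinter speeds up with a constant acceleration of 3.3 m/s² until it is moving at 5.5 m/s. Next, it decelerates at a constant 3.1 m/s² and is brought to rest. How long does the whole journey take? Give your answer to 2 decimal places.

Phase 1 (accelerating): v₀ = 0 m/s, a = 3.3 m/s².
v = v₀ + at → t = (5.5 − 0) / 3.3 = 1.67 s
v² = v₀² + 2aΔx → Δx = (5.5² − 0²)/(2·3.3) = 4.58 m

Phase 2 (decelerating): v₀ = 5.50 m/s, a = -3.1 m/s².
v = v₀ + at → t = (0 − 5.50) / -3.1 = 1.77 s
v² = v₀² + 2aΔx → Δx = (0² − 5.50²)/(2·-3.1) = 4.88 m
Total time = 1.67 + 1.77 = 3.44 s

3.44 s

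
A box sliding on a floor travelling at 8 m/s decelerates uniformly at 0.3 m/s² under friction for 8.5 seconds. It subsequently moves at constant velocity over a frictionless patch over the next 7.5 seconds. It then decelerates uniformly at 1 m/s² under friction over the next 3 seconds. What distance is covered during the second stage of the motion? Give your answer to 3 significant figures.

40.9 m

Phase 1 (decelerating): v₀ = 8.00 m/s, a = -0.3 m/s².
v = v₀ + at = 8.00 + (-0.3)(8.5) = 5.45 m/s
Δx = v₀t + ½at² = 8.00·8.5 + 0.5·-0.3·8.5² = 57.2 m

Phase 2 (constant speed): v₀ = 5.45 m/s, a = 0 m/s².
v = v₀ + at = 5.45 + (0)(7.5) = 5.45 m/s
Δx = v₀t + ½at² = 5.45·7.5 + 0.5·0·7.5² = 40.9 m
Distance in phase 2 = 40.9 m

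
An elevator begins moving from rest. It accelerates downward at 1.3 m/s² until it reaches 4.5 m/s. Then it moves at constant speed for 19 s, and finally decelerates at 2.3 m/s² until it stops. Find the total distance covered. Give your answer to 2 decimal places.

97.69 m

Phase 1 (accelerating): v₀ = 0 m/s, a = 1.3 m/s².
v = v₀ + at → t = (4.5 − 0) / 1.3 = 3.46 s
v² = v₀² + 2aΔx → Δx = (4.5² − 0²)/(2·1.3) = 7.79 m

Phase 2 (constant speed): v₀ = 4.50 m/s, a = 0 m/s².
v = v₀ + at = 4.50 + (0)(19) = 4.50 m/s
Δx = v₀t + ½at² = 4.50·19 + 0.5·0·19² = 85.5 m

Phase 3 (decelerating): v₀ = 4.50 m/s, a = -2.3 m/s².
v = v₀ + at → t = (0 − 4.50) / -2.3 = 1.96 s
v² = v₀² + 2aΔx → Δx = (0² − 4.50²)/(2·-2.3) = 4.40 m
Total distance = 7.79 + 85.5 + 4.40 = 97.7 m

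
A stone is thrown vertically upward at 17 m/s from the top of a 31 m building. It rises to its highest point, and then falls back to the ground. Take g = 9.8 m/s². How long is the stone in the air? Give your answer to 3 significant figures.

4.79 s

Phase 1 (rising): v₀ = 17.0 m/s, a = -9.8 m/s².
v = v₀ + at → t = (0 − 17.0) / -9.8 = 1.73 s
v² = v₀² + 2aΔx → Δx = (0² − 17.0²)/(2·-9.8) = 14.7 m

Phase 2 (falling): v₀ = 0 m/s, a = -9.8 m/s².
Falls 45.7 m from rest: t = √(2·45.7/9.8) = 3.06 s; v = g·t = 29.9 m/s.
Total time = 1.73 + 3.06 = 4.79 s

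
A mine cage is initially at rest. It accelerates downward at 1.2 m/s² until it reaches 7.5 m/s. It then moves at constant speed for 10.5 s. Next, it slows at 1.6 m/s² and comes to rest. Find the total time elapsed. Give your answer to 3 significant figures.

21.4 s

Phase 1 (accelerating): v₀ = 0 m/s, a = 1.2 m/s².
v = v₀ + at → t = (7.5 − 0) / 1.2 = 6.25 s
v² = v₀² + 2aΔx → Δx = (7.5² − 0²)/(2·1.2) = 23.4 m

Phase 2 (constant speed): v₀ = 7.50 m/s, a = 0 m/s².
v = v₀ + at = 7.50 + (0)(10.5) = 7.50 m/s
Δx = v₀t + ½at² = 7.50·10.5 + 0.5·0·10.5² = 78.8 m

Phase 3 (decelerating): v₀ = 7.50 m/s, a = -1.6 m/s².
v = v₀ + at → t = (0 − 7.50) / -1.6 = 4.69 s
v² = v₀² + 2aΔx → Δx = (0² − 7.50²)/(2·-1.6) = 17.6 m
Total time = 6.25 + 10.5 + 4.69 = 21.4 s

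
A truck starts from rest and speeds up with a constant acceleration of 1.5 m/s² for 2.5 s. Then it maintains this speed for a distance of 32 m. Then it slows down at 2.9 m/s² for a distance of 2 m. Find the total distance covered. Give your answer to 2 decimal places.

38.69 m

Phase 1 (accelerating): v₀ = 0 m/s, a = 1.5 m/s².
v = v₀ + at = 0 + (1.5)(2.5) = 3.75 m/s
Δx = v₀t + ½at² = 0·2.5 + 0.5·1.5·2.5² = 4.69 m

Phase 2 (constant speed): v₀ = 3.75 m/s, a = 0 m/s².
Constant speed: t = d/v = 32/3.75 = 8.53 s

Phase 3 (decelerating): v₀ = 3.75 m/s, a = -2.9 m/s².
v² = v₀² + 2aΔx = 3.75² + 2·-2.9·2 = 2.46 → v = 1.57 m/s
t = (v − v₀)/a = (1.57 − 3.75)/-2.9 = 0.752 s
Total distance = 4.69 + 32.0 + 2.00 = 38.7 m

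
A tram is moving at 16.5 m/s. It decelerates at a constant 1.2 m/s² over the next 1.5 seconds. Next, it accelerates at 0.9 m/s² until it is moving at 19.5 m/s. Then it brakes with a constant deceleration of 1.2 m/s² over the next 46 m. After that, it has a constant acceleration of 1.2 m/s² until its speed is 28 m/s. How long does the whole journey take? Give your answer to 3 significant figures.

Phase 1 (decelerating): v₀ = 16.5 m/s, a = -1.2 m/s².
v = v₀ + at = 16.5 + (-1.2)(1.5) = 14.7 m/s
Δx = v₀t + ½at² = 16.5·1.5 + 0.5·-1.2·1.5² = 23.4 m

Phase 2 (accelerating): v₀ = 14.7 m/s, a = 0.9 m/s².
v = v₀ + at → t = (19.5 − 14.7) / 0.9 = 5.33 s
v² = v₀² + 2aΔx → Δx = (19.5² − 14.7²)/(2·0.9) = 91.2 m

Phase 3 (decelerating): v₀ = 19.5 m/s, a = -1.2 m/s².
v² = v₀² + 2aΔx = 19.5² + 2·-1.2·46 = 270 → v = 16.4 m/s
t = (v − v₀)/a = (16.4 − 19.5)/-1.2 = 2.56 s

Phase 4 (accelerating): v₀ = 16.4 m/s, a = 1.2 m/s².
v = v₀ + at → t = (28 − 16.4) / 1.2 = 9.64 s
v² = v₀² + 2aΔx → Δx = (28² − 16.4²)/(2·1.2) = 214 m
Total time = 1.50 + 5.33 + 2.56 + 9.64 = 19.0 s

19.0 s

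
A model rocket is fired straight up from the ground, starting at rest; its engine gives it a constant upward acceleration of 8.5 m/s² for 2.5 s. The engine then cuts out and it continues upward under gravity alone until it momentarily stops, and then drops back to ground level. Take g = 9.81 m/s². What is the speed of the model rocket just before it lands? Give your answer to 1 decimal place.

Phase 1 (powered ascent): v₀ = 0 m/s, a = 8.5 m/s².
v = v₀ + at = 0 + (8.5)(2.5) = 21.2 m/s
Δx = v₀t + ½at² = 0·2.5 + 0.5·8.5·2.5² = 26.6 m

Phase 2 (coasting upward): v₀ = 21.2 m/s, a = -9.81 m/s².
v = v₀ + at → t = (0 − 21.2) / -9.81 = 2.17 s
v² = v₀² + 2aΔx → Δx = (0² − 21.2²)/(2·-9.81) = 23.0 m

Phase 3 (free fall): v₀ = 0 m/s, a = -9.81 m/s².
Falls 49.6 m from rest: t = √(2·49.6/9.81) = 3.18 s; v = g·t = 31.2 m/s.
Impact speed = 31.2 m/s

31.2 m/s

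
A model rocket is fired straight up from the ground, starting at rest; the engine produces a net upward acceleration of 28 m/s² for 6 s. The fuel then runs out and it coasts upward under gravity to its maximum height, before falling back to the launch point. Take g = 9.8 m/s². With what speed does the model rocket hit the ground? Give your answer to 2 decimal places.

195.20 m/s

Phase 1 (powered ascent): v₀ = 0 m/s, a = 28 m/s².
v = v₀ + at = 0 + (28)(6) = 168 m/s
Δx = v₀t + ½at² = 0·6 + 0.5·28·6² = 504 m

Phase 2 (coasting upward): v₀ = 168 m/s, a = -9.8 m/s².
v = v₀ + at → t = (0 − 168) / -9.8 = 17.1 s
v² = v₀² + 2aΔx → Δx = (0² − 168²)/(2·-9.8) = 1440 m

Phase 3 (free fall): v₀ = 0 m/s, a = -9.8 m/s².
Falls 1940 m from rest: t = √(2·1940/9.8) = 19.9 s; v = g·t = 195 m/s.
Impact speed = 195 m/s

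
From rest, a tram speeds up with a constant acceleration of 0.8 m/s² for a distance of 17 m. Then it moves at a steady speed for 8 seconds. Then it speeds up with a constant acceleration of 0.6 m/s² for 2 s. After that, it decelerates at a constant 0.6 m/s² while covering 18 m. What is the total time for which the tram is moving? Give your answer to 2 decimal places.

Phase 1 (accelerating): v₀ = 0 m/s, a = 0.8 m/s².
v² = v₀² + 2aΔx = 0² + 2·0.8·17 = 27.2 → v = 5.22 m/s
t = (v − v₀)/a = (5.22 − 0)/0.8 = 6.52 s

Phase 2 (constant speed): v₀ = 5.22 m/s, a = 0 m/s².
v = v₀ + at = 5.22 + (0)(8) = 5.22 m/s
Δx = v₀t + ½at² = 5.22·8 + 0.5·0·8² = 41.7 m

Phase 3 (accelerating): v₀ = 5.22 m/s, a = 0.6 m/s².
v = v₀ + at = 5.22 + (0.6)(2) = 6.42 m/s
Δx = v₀t + ½at² = 5.22·2 + 0.5·0.6·2² = 11.6 m

Phase 4 (decelerating): v₀ = 6.42 m/s, a = -0.6 m/s².
v² = v₀² + 2aΔx = 6.42² + 2·-0.6·18 = 19.6 → v = 4.42 m/s
t = (v − v₀)/a = (4.42 − 6.42)/-0.6 = 3.32 s
Total time = 6.52 + 8.00 + 2.00 + 3.32 = 19.8 s

19.84 s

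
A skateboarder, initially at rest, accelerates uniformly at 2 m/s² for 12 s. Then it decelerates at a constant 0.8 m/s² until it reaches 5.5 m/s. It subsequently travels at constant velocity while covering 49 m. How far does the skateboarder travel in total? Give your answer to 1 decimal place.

534.1 m

Phase 1 (accelerating): v₀ = 0 m/s, a = 2 m/s².
v = v₀ + at = 0 + (2)(12) = 24.0 m/s
Δx = v₀t + ½at² = 0·12 + 0.5·2·12² = 144 m

Phase 2 (decelerating): v₀ = 24.0 m/s, a = -0.8 m/s².
v = v₀ + at → t = (5.5 − 24.0) / -0.8 = 23.1 s
v² = v₀² + 2aΔx → Δx = (5.5² − 24.0²)/(2·-0.8) = 341 m

Phase 3 (constant speed): v₀ = 5.50 m/s, a = 0 m/s².
Constant speed: t = d/v = 49/5.50 = 8.91 s
Total distance = 144 + 341 + 49.0 = 534 m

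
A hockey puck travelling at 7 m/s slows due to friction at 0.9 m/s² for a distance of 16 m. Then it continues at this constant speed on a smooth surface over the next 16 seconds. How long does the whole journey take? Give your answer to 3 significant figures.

Phase 1 (decelerating): v₀ = 7.00 m/s, a = -0.9 m/s².
v² = v₀² + 2aΔx = 7.00² + 2·-0.9·16 = 20.2 → v = 4.49 m/s
t = (v − v₀)/a = (4.49 − 7.00)/-0.9 = 2.78 s

Phase 2 (constant speed): v₀ = 4.49 m/s, a = 0 m/s².
v = v₀ + at = 4.49 + (0)(16) = 4.49 m/s
Δx = v₀t + ½at² = 4.49·16 + 0.5·0·16² = 71.9 m
Total time = 2.78 + 16.0 = 18.8 s

18.8 s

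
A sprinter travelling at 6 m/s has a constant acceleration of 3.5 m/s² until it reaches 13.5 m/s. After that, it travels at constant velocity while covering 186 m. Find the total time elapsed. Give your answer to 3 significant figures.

Phase 1 (accelerating): v₀ = 6.00 m/s, a = 3.5 m/s².
v = v₀ + at → t = (13.5 − 6.00) / 3.5 = 2.14 s
v² = v₀² + 2aΔx → Δx = (13.5² − 6.00²)/(2·3.5) = 20.9 m

Phase 2 (constant speed): v₀ = 13.5 m/s, a = 0 m/s².
Constant speed: t = d/v = 186/13.5 = 13.8 s
Total time = 2.14 + 13.8 = 15.9 s

15.9 s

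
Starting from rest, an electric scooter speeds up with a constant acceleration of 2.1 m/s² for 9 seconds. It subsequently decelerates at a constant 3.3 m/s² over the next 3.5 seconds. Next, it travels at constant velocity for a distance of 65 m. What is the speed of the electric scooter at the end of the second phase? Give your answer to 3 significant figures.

7.35 m/s

Phase 1 (accelerating): v₀ = 0 m/s, a = 2.1 m/s².
v = v₀ + at = 0 + (2.1)(9) = 18.9 m/s
Δx = v₀t + ½at² = 0·9 + 0.5·2.1·9² = 85.1 m

Phase 2 (decelerating): v₀ = 18.9 m/s, a = -3.3 m/s².
v = v₀ + at = 18.9 + (-3.3)(3.5) = 7.35 m/s
Δx = v₀t + ½at² = 18.9·3.5 + 0.5·-3.3·3.5² = 45.9 m
Speed at end of phase 2 = 7.35 m/s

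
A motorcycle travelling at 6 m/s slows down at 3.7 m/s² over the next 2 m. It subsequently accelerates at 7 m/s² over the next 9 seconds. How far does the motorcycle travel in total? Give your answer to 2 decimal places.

326.94 m

Phase 1 (decelerating): v₀ = 6.00 m/s, a = -3.7 m/s².
v² = v₀² + 2aΔx = 6.00² + 2·-3.7·2 = 21.2 → v = 4.60 m/s
t = (v − v₀)/a = (4.60 − 6.00)/-3.7 = 0.377 s

Phase 2 (accelerating): v₀ = 4.60 m/s, a = 7 m/s².
v = v₀ + at = 4.60 + (7)(9) = 67.6 m/s
Δx = v₀t + ½at² = 4.60·9 + 0.5·7·9² = 325 m
Total distance = 2.00 + 325 = 327 m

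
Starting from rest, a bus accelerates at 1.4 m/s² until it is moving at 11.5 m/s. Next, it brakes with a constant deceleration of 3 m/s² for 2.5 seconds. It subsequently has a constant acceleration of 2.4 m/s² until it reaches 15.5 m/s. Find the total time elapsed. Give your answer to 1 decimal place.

15.5 s

Phase 1 (accelerating): v₀ = 0 m/s, a = 1.4 m/s².
v = v₀ + at → t = (11.5 − 0) / 1.4 = 8.21 s
v² = v₀² + 2aΔx → Δx = (11.5² − 0²)/(2·1.4) = 47.2 m

Phase 2 (decelerating): v₀ = 11.5 m/s, a = -3 m/s².
v = v₀ + at = 11.5 + (-3)(2.5) = 4.00 m/s
Δx = v₀t + ½at² = 11.5·2.5 + 0.5·-3·2.5² = 19.4 m

Phase 3 (accelerating): v₀ = 4.00 m/s, a = 2.4 m/s².
v = v₀ + at → t = (15.5 − 4.00) / 2.4 = 4.79 s
v² = v₀² + 2aΔx → Δx = (15.5² − 4.00²)/(2·2.4) = 46.7 m
Total time = 8.21 + 2.50 + 4.79 = 15.5 s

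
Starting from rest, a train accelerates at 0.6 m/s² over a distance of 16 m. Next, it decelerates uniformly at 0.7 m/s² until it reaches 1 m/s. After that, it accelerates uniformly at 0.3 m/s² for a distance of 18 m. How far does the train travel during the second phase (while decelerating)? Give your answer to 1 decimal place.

13.0 m

Phase 1 (accelerating): v₀ = 0 m/s, a = 0.6 m/s².
v² = v₀² + 2aΔx = 0² + 2·0.6·16 = 19.2 → v = 4.38 m/s
t = (v − v₀)/a = (4.38 − 0)/0.6 = 7.30 s

Phase 2 (decelerating): v₀ = 4.38 m/s, a = -0.7 m/s².
v = v₀ + at → t = (1 − 4.38) / -0.7 = 4.83 s
v² = v₀² + 2aΔx → Δx = (1² − 4.38²)/(2·-0.7) = 13.0 m
Distance in phase 2 = 13.0 m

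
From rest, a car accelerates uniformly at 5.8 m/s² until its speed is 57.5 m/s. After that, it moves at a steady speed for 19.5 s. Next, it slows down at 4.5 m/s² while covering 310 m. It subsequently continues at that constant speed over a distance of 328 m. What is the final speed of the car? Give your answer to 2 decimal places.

22.72 m/s

Phase 1 (accelerating): v₀ = 0 m/s, a = 5.8 m/s².
v = v₀ + at → t = (57.5 − 0) / 5.8 = 9.91 s
v² = v₀² + 2aΔx → Δx = (57.5² − 0²)/(2·5.8) = 285 m

Phase 2 (constant speed): v₀ = 57.5 m/s, a = 0 m/s².
v = v₀ + at = 57.5 + (0)(19.5) = 57.5 m/s
Δx = v₀t + ½at² = 57.5·19.5 + 0.5·0·19.5² = 1120 m

Phase 3 (decelerating): v₀ = 57.5 m/s, a = -4.5 m/s².
v² = v₀² + 2aΔx = 57.5² + 2·-4.5·310 = 516 → v = 22.7 m/s
t = (v − v₀)/a = (22.7 − 57.5)/-4.5 = 7.73 s

Phase 4 (constant speed): v₀ = 22.7 m/s, a = 0 m/s².
Constant speed: t = d/v = 328/22.7 = 14.4 s
Final speed = 22.7 m/s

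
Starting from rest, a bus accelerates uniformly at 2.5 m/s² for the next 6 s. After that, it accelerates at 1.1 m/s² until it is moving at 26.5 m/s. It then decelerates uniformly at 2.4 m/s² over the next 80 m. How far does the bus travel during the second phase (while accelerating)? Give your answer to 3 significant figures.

Phase 1 (accelerating): v₀ = 0 m/s, a = 2.5 m/s².
v = v₀ + at = 0 + (2.5)(6) = 15.0 m/s
Δx = v₀t + ½at² = 0·6 + 0.5·2.5·6² = 45.0 m

Phase 2 (accelerating): v₀ = 15.0 m/s, a = 1.1 m/s².
v = v₀ + at → t = (26.5 − 15.0) / 1.1 = 10.5 s
v² = v₀² + 2aΔx → Δx = (26.5² − 15.0²)/(2·1.1) = 217 m
Distance in phase 2 = 217 m

217 m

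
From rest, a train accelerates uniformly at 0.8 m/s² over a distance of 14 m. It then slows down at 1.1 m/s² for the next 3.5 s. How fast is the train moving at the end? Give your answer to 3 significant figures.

Phase 1 (accelerating): v₀ = 0 m/s, a = 0.8 m/s².
v² = v₀² + 2aΔx = 0² + 2·0.8·14 = 22.4 → v = 4.73 m/s
t = (v − v₀)/a = (4.73 − 0)/0.8 = 5.92 s

Phase 2 (decelerating): v₀ = 4.73 m/s, a = -1.1 m/s².
v = v₀ + at = 4.73 + (-1.1)(3.5) = 0.883 m/s
Δx = v₀t + ½at² = 4.73·3.5 + 0.5·-1.1·3.5² = 9.83 m
Final speed = 0.883 m/s

0.883 m/s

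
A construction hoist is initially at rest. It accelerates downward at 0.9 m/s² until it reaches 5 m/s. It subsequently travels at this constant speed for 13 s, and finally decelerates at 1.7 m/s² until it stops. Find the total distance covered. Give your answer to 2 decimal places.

Phase 1 (accelerating): v₀ = 0 m/s, a = 0.9 m/s².
v = v₀ + at → t = (5 − 0) / 0.9 = 5.56 s
v² = v₀² + 2aΔx → Δx = (5² − 0²)/(2·0.9) = 13.9 m

Phase 2 (constant speed): v₀ = 5.00 m/s, a = 0 m/s².
v = v₀ + at = 5.00 + (0)(13) = 5.00 m/s
Δx = v₀t + ½at² = 5.00·13 + 0.5·0·13² = 65.0 m

Phase 3 (decelerating): v₀ = 5.00 m/s, a = -1.7 m/s².
v = v₀ + at → t = (0 − 5.00) / -1.7 = 2.94 s
v² = v₀² + 2aΔx → Δx = (0² − 5.00²)/(2·-1.7) = 7.35 m
Total distance = 13.9 + 65.0 + 7.35 = 86.2 m

86.24 m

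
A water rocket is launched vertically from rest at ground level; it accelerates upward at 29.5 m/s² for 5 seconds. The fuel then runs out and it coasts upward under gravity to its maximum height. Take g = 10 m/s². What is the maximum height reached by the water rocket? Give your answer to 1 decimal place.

1456.6 m

Phase 1 (powered ascent): v₀ = 0 m/s, a = 29.5 m/s².
v = v₀ + at = 0 + (29.5)(5) = 148 m/s
Δx = v₀t + ½at² = 0·5 + 0.5·29.5·5² = 369 m

Phase 2 (coasting upward): v₀ = 148 m/s, a = -10 m/s².
v = v₀ + at → t = (0 − 148) / -10 = 14.8 s
v² = v₀² + 2aΔx → Δx = (0² − 148²)/(2·-10) = 1090 m
Maximum height = 369 + 1090 = 1460 m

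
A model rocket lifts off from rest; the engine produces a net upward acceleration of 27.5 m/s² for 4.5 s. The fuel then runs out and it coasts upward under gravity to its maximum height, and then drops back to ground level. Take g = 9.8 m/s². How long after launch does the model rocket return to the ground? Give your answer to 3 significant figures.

Phase 1 (powered ascent): v₀ = 0 m/s, a = 27.5 m/s².
v = v₀ + at = 0 + (27.5)(4.5) = 124 m/s
Δx = v₀t + ½at² = 0·4.5 + 0.5·27.5·4.5² = 278 m

Phase 2 (coasting upward): v₀ = 124 m/s, a = -9.8 m/s².
v = v₀ + at → t = (0 − 124) / -9.8 = 12.6 s
v² = v₀² + 2aΔx → Δx = (0² − 124²)/(2·-9.8) = 781 m

Phase 3 (free fall): v₀ = 0 m/s, a = -9.8 m/s².
Falls 1060 m from rest: t = √(2·1060/9.8) = 14.7 s; v = g·t = 144 m/s.
Total time = 4.50 + 12.6 + 14.7 = 31.8 s

31.8 s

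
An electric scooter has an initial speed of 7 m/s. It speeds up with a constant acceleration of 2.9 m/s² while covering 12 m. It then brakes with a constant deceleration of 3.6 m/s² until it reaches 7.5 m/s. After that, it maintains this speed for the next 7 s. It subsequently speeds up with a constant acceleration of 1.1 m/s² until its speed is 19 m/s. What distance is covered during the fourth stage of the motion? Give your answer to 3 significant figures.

139 m

Phase 1 (accelerating): v₀ = 7.00 m/s, a = 2.9 m/s².
v² = v₀² + 2aΔx = 7.00² + 2·2.9·12 = 119 → v = 10.9 m/s
t = (v − v₀)/a = (10.9 − 7.00)/2.9 = 1.34 s

Phase 2 (decelerating): v₀ = 10.9 m/s, a = -3.6 m/s².
v = v₀ + at → t = (7.5 − 10.9) / -3.6 = 0.942 s
v² = v₀² + 2aΔx → Δx = (7.5² − 10.9²)/(2·-3.6) = 8.66 m

Phase 3 (constant speed): v₀ = 7.50 m/s, a = 0 m/s².
v = v₀ + at = 7.50 + (0)(7) = 7.50 m/s
Δx = v₀t + ½at² = 7.50·7 + 0.5·0·7² = 52.5 m

Phase 4 (accelerating): v₀ = 7.50 m/s, a = 1.1 m/s².
v = v₀ + at → t = (19 − 7.50) / 1.1 = 10.5 s
v² = v₀² + 2aΔx → Δx = (19² − 7.50²)/(2·1.1) = 139 m
Distance in phase 4 = 139 m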